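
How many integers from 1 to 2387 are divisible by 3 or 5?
⌊2387/3⌋ + ⌊2387/5⌋ - ⌊2387/15⌋ = 795 + 477 - 159 = 1113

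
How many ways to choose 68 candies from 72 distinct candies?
C(72,68) = 72!/(68!×4!) = 1028790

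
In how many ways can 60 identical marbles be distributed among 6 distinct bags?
C(60+6-1, 6-1) = C(65, 5) = 8259888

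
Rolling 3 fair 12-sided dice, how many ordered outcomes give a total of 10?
Coefficient of x^10 in (x + x² + ... + x^12)^3. By inclusion-exclusion on dice exceeding 12: Σ_j (-1)^j C(3,j)·C(10-1-12j, 2) = C(3,0)·C(9,2) = 1·36 = 36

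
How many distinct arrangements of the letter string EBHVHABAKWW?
11! / (2! × 2! × 2! × 1! × 2! × 1! × 1!) = 2494800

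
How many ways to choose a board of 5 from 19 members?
C(19,5) = 19!/(5!×14!) = 11628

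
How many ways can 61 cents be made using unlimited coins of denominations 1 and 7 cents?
Coefficient of x^61 in 1/(1-x^1) · 1/(1-x^7). Use j coins of 7 for j = 0..⌊61/7⌋ = 8, the rest in 1s: 8 + 1 = 9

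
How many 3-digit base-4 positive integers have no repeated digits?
First digit: 3 choices (nonzero). Then descending: 3 × 3 × 2 = 18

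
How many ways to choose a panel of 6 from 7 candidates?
C(7,6) = 7!/(6!×1!) = 7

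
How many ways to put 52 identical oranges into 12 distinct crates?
C(52+12-1, 12-1) = C(63, 11) = 615790256823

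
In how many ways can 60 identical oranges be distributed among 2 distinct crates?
C(60+2-1, 2-1) = C(61, 1) = 61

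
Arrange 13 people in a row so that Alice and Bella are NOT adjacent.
Total - adjacent = 13! - (13-1)!×2 = 6227020800 - 958003200 = 5269017600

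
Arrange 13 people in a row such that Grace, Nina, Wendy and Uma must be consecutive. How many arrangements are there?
Treat the 4 as one block: (13-4+1)! × 4! = 3628800 × 24 = 87091200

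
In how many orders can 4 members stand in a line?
4! = 24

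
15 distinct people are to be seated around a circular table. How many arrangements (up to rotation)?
Circular: fix one position, arrange the rest. (15-1)! = 87178291200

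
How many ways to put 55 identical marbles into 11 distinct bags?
C(55+11-1, 11-1) = C(65, 10) = 179013799328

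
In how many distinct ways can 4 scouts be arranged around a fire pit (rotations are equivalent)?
Circular: fix one position, arrange the rest. (4-1)! = 6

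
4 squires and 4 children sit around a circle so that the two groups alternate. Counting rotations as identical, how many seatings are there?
Fix one of the squires: (4-1)! ways for the remaining squires, × 4! ways for the children = 6 × 24 = 144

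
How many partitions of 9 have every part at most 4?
Let r_j(i) = number of partitions of i into parts ≤ j, for i = 0..9. r_1(i) = 1 for all i; r_j(i) = r_{j-1}(i) + r_j(i-j). Rows j = 2..4: ≤2: 1 1 2 2 3 3 4 4 5 5; ≤3: 1 1 2 3 4 5 7 8 10 12; ≤4: 1 1 2 3 5 6 9 11 15 18. r_4(9) = 18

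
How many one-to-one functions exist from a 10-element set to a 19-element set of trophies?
P(19,10) = 19!/(19-10)! = 335221286400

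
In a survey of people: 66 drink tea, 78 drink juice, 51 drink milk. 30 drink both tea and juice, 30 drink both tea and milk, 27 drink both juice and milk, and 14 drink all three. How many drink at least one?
|A∪B∪C| = 66+78+51-30-30-27+14 = 122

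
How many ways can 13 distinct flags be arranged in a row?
13! = 6227020800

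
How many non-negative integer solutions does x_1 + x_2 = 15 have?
C(15+2-1, 2-1) = C(16, 1) = 16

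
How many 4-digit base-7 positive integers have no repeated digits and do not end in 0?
Last digit: 6 nonzero choices. First digit: 5 (nonzero, ≠last). Middle 2: P(5,2) = 20. Total = 600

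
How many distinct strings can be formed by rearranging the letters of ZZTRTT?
6! / (2! × 3! × 1!) = 60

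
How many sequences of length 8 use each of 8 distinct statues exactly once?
8! = 40320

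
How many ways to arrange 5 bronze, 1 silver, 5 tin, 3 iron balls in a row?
14! / (5! × 1! × 5! × 3!) = 1009008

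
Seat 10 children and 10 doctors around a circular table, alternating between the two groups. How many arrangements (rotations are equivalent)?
Fix one of the children: (10-1)! ways for the remaining children, × 10! ways for the doctors = 362880 × 3628800 = 1316818944000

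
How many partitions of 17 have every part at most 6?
Let r_j(i) = number of partitions of i into parts ≤ j, for i = 0..17. r_1(i) = 1 for all i; r_j(i) = r_{j-1}(i) + r_j(i-j). Rows j = 2..6: ≤2: 1 1 2 2 3 3 4 4 5 5 6 6 7 7 8 8 9 9; ≤3: 1 1 2 3 4 5 7 8 10 12 14 16 19 21 24 27 30 33; ≤4: 1 1 2 3 5 6 9 11 15 18 23 27 34 39 47 54 64 72; ≤5: 1 1 2 3 5 7 10 13 18 23 30 37 47 57 70 84 101 119; ≤6: 1 1 2 3 5 7 11 14 20 26 35 44 58 71 90 110 136 163. r_6(17) = 163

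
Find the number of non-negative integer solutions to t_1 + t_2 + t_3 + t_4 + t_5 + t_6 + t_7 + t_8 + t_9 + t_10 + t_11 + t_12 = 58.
C(58+12-1, 12-1) = C(69, 11) = 1823810410032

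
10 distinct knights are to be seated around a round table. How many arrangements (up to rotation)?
Circular: fix one position, arrange the rest. (10-1)! = 362880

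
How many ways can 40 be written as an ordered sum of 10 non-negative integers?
C(40+10-1, 10-1) = C(49, 9) = 2054455634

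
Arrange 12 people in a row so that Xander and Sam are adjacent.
Treat as block: (12-1)! × 2! = 39916800 × 2 = 79833600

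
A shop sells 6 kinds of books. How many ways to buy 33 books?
C(33+6-1, 6-1) = C(38, 5) = 501942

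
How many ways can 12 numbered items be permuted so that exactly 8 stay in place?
Choose the 8 fixed points C(12,8) = 495, derange the rest: !4 = Σ_{j=0}^{4} (-1)^j·4!/j! = 24 - 24 + 12 - 4 + 1 = 9. Product = 495 × 9 = 4455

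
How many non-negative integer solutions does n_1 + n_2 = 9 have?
C(9+2-1, 2-1) = C(10, 1) = 10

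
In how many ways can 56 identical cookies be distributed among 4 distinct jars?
C(56+4-1, 4-1) = C(59, 3) = 32509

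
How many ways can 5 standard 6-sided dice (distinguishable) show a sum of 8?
Coefficient of x^8 in (x + x² + ... + x^6)^5. By inclusion-exclusion on dice exceeding 6: Σ_j (-1)^j C(5,j)·C(8-1-6j, 4) = C(5,0)·C(7,4) = 1·35 = 35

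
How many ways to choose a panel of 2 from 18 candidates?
C(18,2) = 18!/(2!×16!) = 153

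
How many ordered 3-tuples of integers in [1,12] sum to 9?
Coefficient of x^9 in (x + x² + ... + x^12)^3. By inclusion-exclusion on dice exceeding 12: Σ_j (-1)^j C(3,j)·C(9-1-12j, 2) = C(3,0)·C(8,2) = 1·28 = 28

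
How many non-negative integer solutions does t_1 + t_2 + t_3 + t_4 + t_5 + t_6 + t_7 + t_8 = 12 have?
C(12+8-1, 8-1) = C(19, 7) = 50388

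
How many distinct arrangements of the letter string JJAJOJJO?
8! / (5! × 1! × 2!) = 168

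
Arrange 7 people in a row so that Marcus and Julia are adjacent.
Treat as block: (7-1)! × 2! = 720 × 2 = 1440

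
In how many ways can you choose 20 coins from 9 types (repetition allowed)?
C(20+9-1, 9-1) = C(28, 8) = 3108105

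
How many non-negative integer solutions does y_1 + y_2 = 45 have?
C(45+2-1, 2-1) = C(46, 1) = 46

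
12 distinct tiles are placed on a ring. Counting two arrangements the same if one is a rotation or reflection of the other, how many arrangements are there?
(12-1)!/2 = 39916800/2 = 19958400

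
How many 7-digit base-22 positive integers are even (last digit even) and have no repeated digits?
Last∈{0,2,4,6,8,10,12,14,16,18,20}. Last=0: 39070080. Last nonzero: 10×20×P(20,5) = 372096000. Total = 411166080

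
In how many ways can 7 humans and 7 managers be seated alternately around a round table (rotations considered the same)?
Fix one of the humans: (7-1)! ways for the remaining humans, × 7! ways for the managers = 720 × 5040 = 3628800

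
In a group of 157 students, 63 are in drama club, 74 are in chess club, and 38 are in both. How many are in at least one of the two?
|A∪B| = |A| + |B| - |A∩B| = 63 + 74 - 38 = 99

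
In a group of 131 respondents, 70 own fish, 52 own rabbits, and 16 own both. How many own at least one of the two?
|A∪B| = |A| + |B| - |A∩B| = 70 + 52 - 16 = 106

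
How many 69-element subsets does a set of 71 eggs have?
C(71,69) = 71!/(69!×2!) = 2485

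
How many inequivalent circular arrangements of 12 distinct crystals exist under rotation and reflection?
(12-1)!/2 = 39916800/2 = 19958400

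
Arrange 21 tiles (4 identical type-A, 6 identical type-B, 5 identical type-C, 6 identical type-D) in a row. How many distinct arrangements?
21! / (4! × 6! × 5! × 6!) = 34220506320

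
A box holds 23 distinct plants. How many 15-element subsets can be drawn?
C(23,15) = 23!/(15!×8!) = 490314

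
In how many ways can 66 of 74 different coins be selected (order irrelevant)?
C(74,66) = 74!/(66!×8!) = 15071474661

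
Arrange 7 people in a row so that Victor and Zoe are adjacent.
Treat as block: (7-1)! × 2! = 720 × 2 = 1440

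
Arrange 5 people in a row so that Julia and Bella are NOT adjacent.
Total - adjacent = 5! - (5-1)!×2 = 120 - 48 = 72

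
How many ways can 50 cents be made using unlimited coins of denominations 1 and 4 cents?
Coefficient of x^50 in 1/(1-x^1) · 1/(1-x^4). Use j coins of 4 for j = 0..⌊50/4⌋ = 12, the rest in 1s: 12 + 1 = 13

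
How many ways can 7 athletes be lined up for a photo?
7! = 5040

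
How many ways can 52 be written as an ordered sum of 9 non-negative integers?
C(52+9-1, 9-1) = C(60, 8) = 2558620845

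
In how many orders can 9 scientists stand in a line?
9! = 362880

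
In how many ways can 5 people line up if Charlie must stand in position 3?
Fix one position: (5-1)! = 24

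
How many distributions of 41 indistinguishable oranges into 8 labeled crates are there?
C(41+8-1, 8-1) = C(48, 7) = 73629072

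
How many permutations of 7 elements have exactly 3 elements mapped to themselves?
Choose the 3 fixed points C(7,3) = 35, derange the rest: !4 = Σ_{j=0}^{4} (-1)^j·4!/j! = 24 - 24 + 12 - 4 + 1 = 9. Product = 35 × 9 = 315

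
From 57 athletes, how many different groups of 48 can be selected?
C(57,48) = 57!/(48!×9!) = 8996462475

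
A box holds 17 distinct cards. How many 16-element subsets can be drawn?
C(17,16) = 17!/(16!×1!) = 17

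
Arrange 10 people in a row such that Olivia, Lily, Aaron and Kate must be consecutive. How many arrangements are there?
Treat the 4 as one block: (10-4+1)! × 4! = 5040 × 24 = 120960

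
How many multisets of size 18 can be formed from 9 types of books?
C(18+9-1, 9-1) = C(26, 8) = 1562275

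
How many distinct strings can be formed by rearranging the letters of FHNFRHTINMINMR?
14! / (2! × 2! × 3! × 1! × 2! × 2! × 2!) = 454053600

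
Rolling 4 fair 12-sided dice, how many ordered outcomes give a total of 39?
Coefficient of x^39 in (x + x² + ... + x^12)^4. By inclusion-exclusion on dice exceeding 12: Σ_j (-1)^j C(4,j)·C(39-1-12j, 3) = C(4,0)·C(38,3) - C(4,1)·C(26,3) + C(4,2)·C(14,3) = 1·8436 - 4·2600 + 6·364 = 220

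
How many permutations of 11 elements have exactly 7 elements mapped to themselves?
Choose the 7 fixed points C(11,7) = 330, derange the rest: !4 = Σ_{j=0}^{4} (-1)^j·4!/j! = 24 - 24 + 12 - 4 + 1 = 9. Product = 330 × 9 = 2970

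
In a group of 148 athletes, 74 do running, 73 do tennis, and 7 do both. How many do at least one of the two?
|A∪B| = |A| + |B| - |A∩B| = 74 + 73 - 7 = 140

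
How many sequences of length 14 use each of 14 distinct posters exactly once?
14! = 87178291200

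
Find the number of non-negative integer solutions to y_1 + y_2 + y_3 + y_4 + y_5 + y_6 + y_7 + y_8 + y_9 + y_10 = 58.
C(58+10-1, 10-1) = C(67, 9) = 42757703560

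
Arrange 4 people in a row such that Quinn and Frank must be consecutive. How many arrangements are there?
Treat the 2 as one block: (4-2+1)! × 2! = 6 × 2 = 12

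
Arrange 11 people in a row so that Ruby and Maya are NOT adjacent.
Total - adjacent = 11! - (11-1)!×2 = 39916800 - 7257600 = 32659200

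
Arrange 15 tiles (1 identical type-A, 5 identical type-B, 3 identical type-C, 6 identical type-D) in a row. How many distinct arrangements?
15! / (1! × 5! × 3! × 6!) = 2522520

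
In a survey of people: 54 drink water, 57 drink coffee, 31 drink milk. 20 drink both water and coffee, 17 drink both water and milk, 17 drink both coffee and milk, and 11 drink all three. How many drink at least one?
|A∪B∪C| = 54+57+31-20-17-17+11 = 99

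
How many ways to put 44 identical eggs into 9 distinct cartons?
C(44+9-1, 9-1) = C(52, 8) = 752538150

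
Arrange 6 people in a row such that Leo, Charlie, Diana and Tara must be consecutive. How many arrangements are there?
Treat the 4 as one block: (6-4+1)! × 4! = 6 × 24 = 144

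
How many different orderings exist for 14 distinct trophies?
14! = 87178291200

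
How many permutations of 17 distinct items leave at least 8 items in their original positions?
Exactly j fixed points: C(17,j)·!(17-j); sum over j ≥ 8 (derangement numbers via !m = (m-1)·(!(m-1) + !(m-2)): !0..!9 = 1, 0, 1, 2, 9, 44, 265, 1854, 14833, 133496). Σ_{j=8}^{17} C(17,j)·!(17-j) = C(17,8)·!9 + C(17,9)·!8 + C(17,10)·!7 + C(17,11)·!6 + C(17,12)·!5 + C(17,13)·!4 + C(17,14)·!3 + C(17,15)·!2 + C(17,16)·!1 + C(17,17)·!0 = 24310·133496 + 24310·14833 + 19448·1854 + 12376·265 + 6188·44 + 2380·9 + 680·2 + 136·1 + 17·0 + 1·1 = 3645509411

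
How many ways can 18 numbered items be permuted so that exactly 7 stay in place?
Choose the 7 fixed points C(18,7) = 31824, derange the rest: !11 = Σ_{j=0}^{11} (-1)^j·11!/j! = 39916800 - 39916800 + 19958400 - 6652800 + 1663200 - 332640 + 55440 - 7920 + 990 - 110 + 11 - 1 = 14684570. Product = 31824 × 14684570 = 467321755680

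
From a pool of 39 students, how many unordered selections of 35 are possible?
C(39,35) = 39!/(35!×4!) = 82251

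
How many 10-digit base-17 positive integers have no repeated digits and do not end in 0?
Last digit: 16 nonzero choices. First digit: 15 (nonzero, ≠last). Middle 8: P(15,8) = 259459200. Total = 62270208000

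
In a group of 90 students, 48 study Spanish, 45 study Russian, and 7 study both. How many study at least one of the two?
|A∪B| = |A| + |B| - |A∩B| = 48 + 45 - 7 = 86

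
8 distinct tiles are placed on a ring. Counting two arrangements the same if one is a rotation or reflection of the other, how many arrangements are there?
(8-1)!/2 = 5040/2 = 2520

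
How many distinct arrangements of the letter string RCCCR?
5! / (2! × 3!) = 10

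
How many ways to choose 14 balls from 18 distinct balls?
C(18,14) = 18!/(14!×4!) = 3060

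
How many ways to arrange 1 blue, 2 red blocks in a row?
3! / (1! × 2!) = 3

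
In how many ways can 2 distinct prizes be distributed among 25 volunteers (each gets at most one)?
P(25,2) = 25!/(25-2)! = 600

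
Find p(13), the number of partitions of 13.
Pentagonal recurrence p(n) = p(n-1) + p(n-2) - p(n-5) - p(n-7) + p(n-12) + p(n-15) - ... gives p(0..12) = 1, 1, 2, 3, 5, 7, 11, 15, 22, 30, 42, 56, 77. p(13) = p(12) + p(11) - p(8) - p(6) + p(1) = 77 + 56 - 22 - 11 + 1 = 101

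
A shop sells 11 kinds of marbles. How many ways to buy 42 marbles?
C(42+11-1, 11-1) = C(52, 10) = 15820024220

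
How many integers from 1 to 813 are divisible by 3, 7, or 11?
⌊813/3⌋+⌊813/7⌋+⌊813/11⌋ - ⌊813/21⌋-⌊813/33⌋-⌊813/77⌋ + ⌊813/231⌋ = 271+116+73 - 38-24-10 + 3 = 391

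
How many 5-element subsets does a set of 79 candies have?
C(79,5) = 79!/(5!×74!) = 22537515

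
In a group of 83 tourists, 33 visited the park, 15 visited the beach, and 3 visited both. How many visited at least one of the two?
|A∪B| = |A| + |B| - |A∩B| = 33 + 15 - 3 = 45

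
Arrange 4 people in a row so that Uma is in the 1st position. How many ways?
Fix one position: (4-1)! = 6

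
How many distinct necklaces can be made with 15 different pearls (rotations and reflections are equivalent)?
(15-1)!/2 = 87178291200/2 = 43589145600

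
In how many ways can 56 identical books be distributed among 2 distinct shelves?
C(56+2-1, 2-1) = C(57, 1) = 57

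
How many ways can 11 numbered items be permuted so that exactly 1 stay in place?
Choose the 1 fixed point C(11,1) = 11, derange the rest: !10 = Σ_{j=0}^{10} (-1)^j·10!/j! = 3628800 - 3628800 + 1814400 - 604800 + 151200 - 30240 + 5040 - 720 + 90 - 10 + 1 = 1334961. Product = 11 × 1334961 = 14684571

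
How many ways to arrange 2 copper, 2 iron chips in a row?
4! / (2! × 2!) = 6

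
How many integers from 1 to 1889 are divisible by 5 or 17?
⌊1889/5⌋ + ⌊1889/17⌋ - ⌊1889/85⌋ = 377 + 111 - 22 = 466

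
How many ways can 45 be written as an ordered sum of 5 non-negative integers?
C(45+5-1, 5-1) = C(49, 4) = 211876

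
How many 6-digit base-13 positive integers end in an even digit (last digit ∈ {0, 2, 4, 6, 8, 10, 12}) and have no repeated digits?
Last∈{0,2,4,6,8,10,12}. Last=0: 95040. Last nonzero: 6×11×P(11,4) = 522720. Total = 617760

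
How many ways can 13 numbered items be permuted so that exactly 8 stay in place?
Choose the 8 fixed points C(13,8) = 1287, derange the rest: !5 = Σ_{j=0}^{5} (-1)^j·5!/j! = 120 - 120 + 60 - 20 + 5 - 1 = 44. Product = 1287 × 44 = 56628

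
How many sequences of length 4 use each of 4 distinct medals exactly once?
4! = 24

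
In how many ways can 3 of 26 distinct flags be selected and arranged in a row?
P(26,3) = 26!/(26-3)! = 15600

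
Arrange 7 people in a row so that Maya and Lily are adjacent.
Treat as block: (7-1)! × 2! = 720 × 2 = 1440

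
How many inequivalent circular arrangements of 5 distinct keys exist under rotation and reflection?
(5-1)!/2 = 24/2 = 12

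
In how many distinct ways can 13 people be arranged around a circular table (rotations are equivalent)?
Circular: fix one position, arrange the rest. (13-1)! = 479001600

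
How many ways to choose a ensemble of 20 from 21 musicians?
C(21,20) = 21!/(20!×1!) = 21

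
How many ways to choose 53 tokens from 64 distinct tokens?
C(64,53) = 64!/(53!×11!) = 743595781824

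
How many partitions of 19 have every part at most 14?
Let r_j(i) = number of partitions of i into parts ≤ j, for i = 0..19. r_1(i) = 1 for all i; r_j(i) = r_{j-1}(i) + r_j(i-j). Rows j = 2..14: ≤2: 1 1 2 2 3 3 4 4 5 5 6 6 7 7 8 8 9 9 10 10; ≤3: 1 1 2 3 4 5 7 8 10 12 14 16 19 21 24 27 30 33 37 40; ≤4: 1 1 2 3 5 6 9 11 15 18 23 27 34 39 47 54 64 72 84 94; ≤5: 1 1 2 3 5 7 10 13 18 23 30 37 47 57 70 84 101 119 141 164; ≤6: 1 1 2 3 5 7 11 14 20 26 35 44 58 71 90 110 136 163 199 235; ≤7: 1 1 2 3 5 7 11 15 21 28 38 49 65 82 105 131 164 201 248 300; ≤8: 1 1 2 3 5 7 11 15 22 29 40 52 70 89 116 146 186 230 288 352; ≤9: 1 1 2 3 5 7 11 15 22 30 41 54 73 94 123 157 201 252 318 393; ≤10: 1 1 2 3 5 7 11 15 22 30 42 55 75 97 128 164 212 267 340 423; ≤11: 1 1 2 3 5 7 11 15 22 30 42 56 76 99 131 169 219 278 355 445; ≤12: 1 1 2 3 5 7 11 15 22 30 42 56 77 100 133 172 224 285 366 460; ≤13: 1 1 2 3 5 7 11 15 22 30 42 56 77 101 134 174 227 290 373 471; ≤14: 1 1 2 3 5 7 11 15 22 30 42 56 77 101 135 175 229 293 378 478. r_14(19) = 478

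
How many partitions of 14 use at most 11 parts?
By conjugation, equals partitions of 14 into parts ≤ 11. Let r_j(i) = number of partitions of i into parts ≤ j, for i = 0..14. r_1(i) = 1 for all i; r_j(i) = r_{j-1}(i) + r_j(i-j). Rows j = 2..11: ≤2: 1 1 2 2 3 3 4 4 5 5 6 6 7 7 8; ≤3: 1 1 2 3 4 5 7 8 10 12 14 16 19 21 24; ≤4: 1 1 2 3 5 6 9 11 15 18 23 27 34 39 47; ≤5: 1 1 2 3 5 7 10 13 18 23 30 37 47 57 70; ≤6: 1 1 2 3 5 7 11 14 20 26 35 44 58 71 90; ≤7: 1 1 2 3 5 7 11 15 21 28 38 49 65 82 105; ≤8: 1 1 2 3 5 7 11 15 22 29 40 52 70 89 116; ≤9: 1 1 2 3 5 7 11 15 22 30 41 54 73 94 123; ≤10: 1 1 2 3 5 7 11 15 22 30 42 55 75 97 128; ≤11: 1 1 2 3 5 7 11 15 22 30 42 56 76 99 131. r_11(14) = 131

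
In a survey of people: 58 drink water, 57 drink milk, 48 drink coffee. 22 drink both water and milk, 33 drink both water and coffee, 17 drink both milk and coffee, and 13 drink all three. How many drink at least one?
|A∪B∪C| = 58+57+48-22-33-17+13 = 104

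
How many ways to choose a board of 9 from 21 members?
C(21,9) = 21!/(9!×12!) = 293930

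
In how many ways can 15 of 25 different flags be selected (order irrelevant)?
C(25,15) = 25!/(15!×10!) = 3268760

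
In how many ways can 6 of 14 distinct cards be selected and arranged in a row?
P(14,6) = 14!/(14-6)! = 2162160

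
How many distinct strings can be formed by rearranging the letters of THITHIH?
7! / (2! × 2! × 3!) = 210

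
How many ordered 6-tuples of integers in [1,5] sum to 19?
Coefficient of x^19 in (x + x² + ... + x^5)^6. By inclusion-exclusion on dice exceeding 5: Σ_j (-1)^j C(6,j)·C(19-1-5j, 5) = C(6,0)·C(18,5) - C(6,1)·C(13,5) + C(6,2)·C(8,5) = 1·8568 - 6·1287 + 15·56 = 1686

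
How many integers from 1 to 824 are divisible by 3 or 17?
⌊824/3⌋ + ⌊824/17⌋ - ⌊824/51⌋ = 274 + 48 - 16 = 306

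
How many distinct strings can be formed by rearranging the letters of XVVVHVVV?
8! / (1! × 6! × 1!) = 56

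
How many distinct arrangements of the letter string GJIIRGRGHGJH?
12! / (2! × 4! × 2! × 2! × 2!) = 1247400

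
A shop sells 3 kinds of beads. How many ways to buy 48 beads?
C(48+3-1, 3-1) = C(50, 2) = 1225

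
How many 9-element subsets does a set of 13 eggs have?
C(13,9) = 13!/(9!×4!) = 715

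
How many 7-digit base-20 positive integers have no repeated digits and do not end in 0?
Last digit: 19 nonzero choices. First digit: 18 (nonzero, ≠last). Middle 5: P(18,5) = 1028160. Total = 351630720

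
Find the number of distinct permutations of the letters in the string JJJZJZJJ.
8! / (2! × 6!) = 28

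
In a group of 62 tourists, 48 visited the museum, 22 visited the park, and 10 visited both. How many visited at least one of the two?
|A∪B| = |A| + |B| - |A∩B| = 48 + 22 - 10 = 60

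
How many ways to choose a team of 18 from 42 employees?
C(42,18) = 42!/(18!×24!) = 353697121050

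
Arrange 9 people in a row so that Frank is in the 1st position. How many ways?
Fix one position: (9-1)! = 40320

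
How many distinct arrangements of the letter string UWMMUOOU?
8! / (2! × 3! × 2! × 1!) = 1680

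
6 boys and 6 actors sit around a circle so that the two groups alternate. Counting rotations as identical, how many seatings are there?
Fix one of the boys: (6-1)! ways for the remaining boys, × 6! ways for the actors = 120 × 720 = 86400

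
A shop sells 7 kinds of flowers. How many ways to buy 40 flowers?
C(40+7-1, 7-1) = C(46, 6) = 9366819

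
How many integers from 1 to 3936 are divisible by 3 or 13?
⌊3936/3⌋ + ⌊3936/13⌋ - ⌊3936/39⌋ = 1312 + 302 - 100 = 1514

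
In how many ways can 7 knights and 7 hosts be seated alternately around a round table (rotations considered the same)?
Fix one of the knights: (7-1)! ways for the remaining knights, × 7! ways for the hosts = 720 × 5040 = 3628800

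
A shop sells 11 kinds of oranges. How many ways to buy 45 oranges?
C(45+11-1, 11-1) = C(55, 10) = 29248649430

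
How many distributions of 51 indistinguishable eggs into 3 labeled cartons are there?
C(51+3-1, 3-1) = C(53, 2) = 1378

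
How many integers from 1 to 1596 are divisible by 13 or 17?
⌊1596/13⌋ + ⌊1596/17⌋ - ⌊1596/221⌋ = 122 + 93 - 7 = 208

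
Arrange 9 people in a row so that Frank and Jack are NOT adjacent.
Total - adjacent = 9! - (9-1)!×2 = 362880 - 80640 = 282240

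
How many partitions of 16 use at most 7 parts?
By conjugation, equals partitions of 16 into parts ≤ 7. Let r_j(i) = number of partitions of i into parts ≤ j, for i = 0..16. r_1(i) = 1 for all i; r_j(i) = r_{j-1}(i) + r_j(i-j). Rows j = 2..7: ≤2: 1 1 2 2 3 3 4 4 5 5 6 6 7 7 8 8 9; ≤3: 1 1 2 3 4 5 7 8 10 12 14 16 19 21 24 27 30; ≤4: 1 1 2 3 5 6 9 11 15 18 23 27 34 39 47 54 64; ≤5: 1 1 2 3 5 7 10 13 18 23 30 37 47 57 70 84 101; ≤6: 1 1 2 3 5 7 11 14 20 26 35 44 58 71 90 110 136; ≤7: 1 1 2 3 5 7 11 15 21 28 38 49 65 82 105 131 164. r_7(16) = 164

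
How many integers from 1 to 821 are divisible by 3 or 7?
⌊821/3⌋ + ⌊821/7⌋ - ⌊821/21⌋ = 273 + 117 - 39 = 351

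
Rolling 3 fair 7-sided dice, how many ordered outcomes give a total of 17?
Coefficient of x^17 in (x + x² + ... + x^7)^3. By inclusion-exclusion on dice exceeding 7: Σ_j (-1)^j C(3,j)·C(17-1-7j, 2) = C(3,0)·C(16,2) - C(3,1)·C(9,2) + C(3,2)·C(2,2) = 1·120 - 3·36 + 3·1 = 15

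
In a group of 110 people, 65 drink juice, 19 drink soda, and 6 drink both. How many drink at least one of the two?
|A∪B| = |A| + |B| - |A∩B| = 65 + 19 - 6 = 78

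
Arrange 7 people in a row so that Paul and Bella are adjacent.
Treat as block: (7-1)! × 2! = 720 × 2 = 1440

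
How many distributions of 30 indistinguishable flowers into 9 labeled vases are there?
C(30+9-1, 9-1) = C(38, 8) = 48903492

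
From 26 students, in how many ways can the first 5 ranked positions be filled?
P(26,5) = 26!/(26-5)! = 7893600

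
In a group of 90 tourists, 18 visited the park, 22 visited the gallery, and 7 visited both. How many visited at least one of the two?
|A∪B| = |A| + |B| - |A∩B| = 18 + 22 - 7 = 33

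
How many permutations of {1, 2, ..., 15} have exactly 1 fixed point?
Choose the 1 fixed point C(15,1) = 15, derange the rest: !14 = Σ_{j=0}^{14} (-1)^j·14!/j! = 87178291200 - 87178291200 + 43589145600 - 14529715200 + 3632428800 - 726485760 + 121080960 - 17297280 + 2162160 - 240240 + 24024 - 2184 + 182 - 14 + 1 = 32071101049. Product = 15 × 32071101049 = 481066515735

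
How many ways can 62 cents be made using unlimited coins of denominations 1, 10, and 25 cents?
Coefficient of x^62 in 1/(1-x^1) · 1/(1-x^10) · 1/(1-x^25). Case on j = number of 25-cent coins (j = 0..2); remainder r = 62 - 25j is made from {1,10} in ⌊r/10⌋+1 ways. r = 62, 37, 12 → 7 + 4 + 2 = 13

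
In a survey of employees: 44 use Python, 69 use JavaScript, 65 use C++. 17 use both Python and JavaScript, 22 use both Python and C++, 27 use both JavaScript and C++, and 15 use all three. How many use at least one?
|A∪B∪C| = 44+69+65-17-22-27+15 = 127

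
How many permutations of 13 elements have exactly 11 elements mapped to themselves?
Choose the 11 fixed points C(13,11) = 78, derange the rest: !2 = Σ_{j=0}^{2} (-1)^j·2!/j! = 2 - 2 + 1 = 1. Product = 78 × 1 = 78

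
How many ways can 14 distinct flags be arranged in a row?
14! = 87178291200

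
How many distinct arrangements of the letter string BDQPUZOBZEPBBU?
14! / (1! × 1! × 1! × 2! × 2! × 2! × 4! × 1!) = 454053600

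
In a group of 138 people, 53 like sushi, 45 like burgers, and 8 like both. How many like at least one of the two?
|A∪B| = |A| + |B| - |A∩B| = 53 + 45 - 8 = 90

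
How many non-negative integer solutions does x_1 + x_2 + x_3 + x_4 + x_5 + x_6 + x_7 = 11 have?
C(11+7-1, 7-1) = C(17, 6) = 12376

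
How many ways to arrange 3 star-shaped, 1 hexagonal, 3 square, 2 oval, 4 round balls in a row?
13! / (3! × 1! × 3! × 2! × 4!) = 3603600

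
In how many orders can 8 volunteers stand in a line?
8! = 40320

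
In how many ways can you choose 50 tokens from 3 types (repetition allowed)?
C(50+3-1, 3-1) = C(52, 2) = 1326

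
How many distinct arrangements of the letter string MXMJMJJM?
8! / (4! × 3! × 1!) = 280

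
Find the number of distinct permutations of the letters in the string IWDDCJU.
7! / (1! × 2! × 1! × 1! × 1! × 1!) = 2520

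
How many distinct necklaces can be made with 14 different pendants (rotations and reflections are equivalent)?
(14-1)!/2 = 6227020800/2 = 3113510400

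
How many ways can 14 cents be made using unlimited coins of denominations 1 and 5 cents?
Coefficient of x^14 in 1/(1-x^1) · 1/(1-x^5). Use j coins of 5 for j = 0..⌊14/5⌋ = 2, the rest in 1s: 2 + 1 = 3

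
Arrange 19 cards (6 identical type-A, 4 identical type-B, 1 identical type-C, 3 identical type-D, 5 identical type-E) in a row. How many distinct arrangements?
19! / (6! × 4! × 1! × 3! × 5!) = 9777287520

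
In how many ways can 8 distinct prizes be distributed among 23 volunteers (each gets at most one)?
P(23,8) = 23!/(23-8)! = 19769460480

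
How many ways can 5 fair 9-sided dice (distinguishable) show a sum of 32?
Coefficient of x^32 in (x + x² + ... + x^9)^5. By inclusion-exclusion on dice exceeding 9: Σ_j (-1)^j C(5,j)·C(32-1-9j, 4) = C(5,0)·C(31,4) - C(5,1)·C(22,4) + C(5,2)·C(13,4) - C(5,3)·C(4,4) = 1·31465 - 5·7315 + 10·715 - 10·1 = 2030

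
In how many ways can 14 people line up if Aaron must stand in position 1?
Fix one position: (14-1)! = 6227020800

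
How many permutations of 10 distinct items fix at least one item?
Complement of the derangements. !10 = Σ_{j=0}^{10} (-1)^j·10!/j! = 3628800 - 3628800 + 1814400 - 604800 + 151200 - 30240 + 5040 - 720 + 90 - 10 + 1 = 1334961. 10! - !10 = 3628800 - 1334961 = 2293839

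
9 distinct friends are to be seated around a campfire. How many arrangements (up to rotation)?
Circular: fix one position, arrange the rest. (9-1)! = 40320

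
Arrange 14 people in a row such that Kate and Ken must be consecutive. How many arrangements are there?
Treat the 2 as one block: (14-2+1)! × 2! = 6227020800 × 2 = 12454041600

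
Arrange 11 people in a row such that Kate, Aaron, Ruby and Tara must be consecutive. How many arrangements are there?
Treat the 4 as one block: (11-4+1)! × 4! = 40320 × 24 = 967680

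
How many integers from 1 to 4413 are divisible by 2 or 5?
⌊4413/2⌋ + ⌊4413/5⌋ - ⌊4413/10⌋ = 2206 + 882 - 441 = 2647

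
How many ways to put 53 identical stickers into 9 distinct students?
C(53+9-1, 9-1) = C(61, 8) = 2944827765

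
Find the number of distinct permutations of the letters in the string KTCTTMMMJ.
9! / (1! × 3! × 1! × 1! × 3!) = 10080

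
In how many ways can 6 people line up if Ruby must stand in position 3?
Fix one position: (6-1)! = 120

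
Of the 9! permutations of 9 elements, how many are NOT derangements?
Complement of the derangements. !9 = Σ_{j=0}^{9} (-1)^j·9!/j! = 362880 - 362880 + 181440 - 60480 + 15120 - 3024 + 504 - 72 + 9 - 1 = 133496. 9! - !9 = 362880 - 133496 = 229384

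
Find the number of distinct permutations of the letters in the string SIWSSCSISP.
10! / (1! × 1! × 5! × 2! × 1!) = 15120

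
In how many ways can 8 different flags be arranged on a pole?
8! = 40320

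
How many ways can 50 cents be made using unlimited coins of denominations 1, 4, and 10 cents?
Coefficient of x^50 in 1/(1-x^1) · 1/(1-x^4) · 1/(1-x^10). Case on j = number of 10-cent coins (j = 0..5); remainder r = 50 - 10j is made from {1,4} in ⌊r/4⌋+1 ways. r = 50, 40, 30, 20, 10, 0 → 13 + 11 + 8 + 6 + 3 + 1 = 42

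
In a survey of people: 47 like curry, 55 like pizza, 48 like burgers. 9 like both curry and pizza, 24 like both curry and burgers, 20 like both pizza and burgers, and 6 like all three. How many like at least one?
|A∪B∪C| = 47+55+48-9-24-20+6 = 103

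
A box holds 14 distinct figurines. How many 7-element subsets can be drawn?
C(14,7) = 14!/(7!×7!) = 3432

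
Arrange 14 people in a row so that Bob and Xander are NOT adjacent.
Total - adjacent = 14! - (14-1)!×2 = 87178291200 - 12454041600 = 74724249600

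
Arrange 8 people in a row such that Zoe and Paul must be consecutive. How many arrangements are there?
Treat the 2 as one block: (8-2+1)! × 2! = 5040 × 2 = 10080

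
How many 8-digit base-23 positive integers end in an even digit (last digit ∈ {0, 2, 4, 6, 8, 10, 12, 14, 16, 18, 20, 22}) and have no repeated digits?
Last∈{0,2,4,6,8,10,12,14,16,18,20,22}. Last=0: 859541760. Last nonzero: 11×21×P(21,6) = 9025188480. Total = 9884730240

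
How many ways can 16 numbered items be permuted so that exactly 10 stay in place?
Choose the 10 fixed points C(16,10) = 8008, derange the rest: !6 = Σ_{j=0}^{6} (-1)^j·6!/j! = 720 - 720 + 360 - 120 + 30 - 6 + 1 = 265. Product = 8008 × 265 = 2122120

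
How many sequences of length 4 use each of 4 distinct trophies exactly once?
4! = 24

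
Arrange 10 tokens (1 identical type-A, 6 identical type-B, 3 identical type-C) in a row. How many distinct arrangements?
10! / (1! × 6! × 3!) = 840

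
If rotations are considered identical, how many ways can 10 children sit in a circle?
Circular: fix one position, arrange the rest. (10-1)! = 362880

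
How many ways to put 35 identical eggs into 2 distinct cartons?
C(35+2-1, 2-1) = C(36, 1) = 36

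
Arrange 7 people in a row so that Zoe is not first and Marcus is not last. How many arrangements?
By inclusion-exclusion: 7! - 2×(7-1)! + (7-2)! = 5040 - 1440 + 120 = 3720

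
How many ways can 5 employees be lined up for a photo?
5! = 120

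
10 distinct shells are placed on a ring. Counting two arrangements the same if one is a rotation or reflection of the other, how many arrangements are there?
(10-1)!/2 = 362880/2 = 181440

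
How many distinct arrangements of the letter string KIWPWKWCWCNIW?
13! / (2! × 2! × 1! × 1! × 5! × 2!) = 6486480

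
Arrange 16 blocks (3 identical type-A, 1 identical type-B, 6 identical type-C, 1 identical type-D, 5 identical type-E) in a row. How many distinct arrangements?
16! / (3! × 1! × 6! × 1! × 5!) = 40360320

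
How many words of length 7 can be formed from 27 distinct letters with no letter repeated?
P(27,7) = 27!/(27-7)! = 4475671200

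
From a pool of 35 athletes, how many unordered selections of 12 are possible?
C(35,12) = 35!/(12!×23!) = 834451800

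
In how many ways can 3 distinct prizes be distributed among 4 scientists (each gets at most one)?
P(4,3) = 4!/(4-3)! = 24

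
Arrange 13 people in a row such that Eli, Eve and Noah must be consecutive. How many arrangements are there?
Treat the 3 as one block: (13-3+1)! × 3! = 39916800 × 6 = 239500800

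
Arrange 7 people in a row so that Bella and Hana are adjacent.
Treat as block: (7-1)! × 2! = 720 × 2 = 1440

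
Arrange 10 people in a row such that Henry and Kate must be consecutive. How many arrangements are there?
Treat the 2 as one block: (10-2+1)! × 2! = 362880 × 2 = 725760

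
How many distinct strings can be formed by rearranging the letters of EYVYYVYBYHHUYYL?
15! / (2! × 1! × 1! × 2! × 1! × 7! × 1!) = 64864800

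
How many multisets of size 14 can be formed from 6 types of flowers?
C(14+6-1, 6-1) = C(19, 5) = 11628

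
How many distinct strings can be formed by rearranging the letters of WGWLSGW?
7! / (3! × 1! × 2! × 1!) = 420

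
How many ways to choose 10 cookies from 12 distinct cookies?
C(12,10) = 12!/(10!×2!) = 66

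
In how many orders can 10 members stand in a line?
10! = 3628800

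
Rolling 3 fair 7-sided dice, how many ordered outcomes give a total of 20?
Coefficient of x^20 in (x + x² + ... + x^7)^3. By inclusion-exclusion on dice exceeding 7: Σ_j (-1)^j C(3,j)·C(20-1-7j, 2) = C(3,0)·C(19,2) - C(3,1)·C(12,2) + C(3,2)·C(5,2) = 1·171 - 3·66 + 3·10 = 3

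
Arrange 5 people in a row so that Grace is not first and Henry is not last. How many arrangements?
By inclusion-exclusion: 5! - 2×(5-1)! + (5-2)! = 120 - 48 + 6 = 78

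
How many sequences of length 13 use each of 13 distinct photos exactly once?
13! = 6227020800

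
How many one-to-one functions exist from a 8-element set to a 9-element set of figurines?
P(9,8) = 9!/(9-8)! = 362880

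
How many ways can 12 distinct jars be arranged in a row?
12! = 479001600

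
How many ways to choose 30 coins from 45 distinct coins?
C(45,30) = 45!/(30!×15!) = 344867425584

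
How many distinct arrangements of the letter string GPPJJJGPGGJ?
11! / (4! × 3! × 4!) = 11550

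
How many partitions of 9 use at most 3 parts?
By conjugation, equals partitions of 9 into parts ≤ 3. Let r_j(i) = number of partitions of i into parts ≤ j, for i = 0..9. r_1(i) = 1 for all i; r_j(i) = r_{j-1}(i) + r_j(i-j). Rows j = 2..3: ≤2: 1 1 2 2 3 3 4 4 5 5; ≤3: 1 1 2 3 4 5 7 8 10 12. r_3(9) = 12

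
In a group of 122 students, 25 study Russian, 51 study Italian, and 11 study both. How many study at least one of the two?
|A∪B| = |A| + |B| - |A∩B| = 25 + 51 - 11 = 65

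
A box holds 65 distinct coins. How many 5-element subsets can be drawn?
C(65,5) = 65!/(5!×60!) = 8259888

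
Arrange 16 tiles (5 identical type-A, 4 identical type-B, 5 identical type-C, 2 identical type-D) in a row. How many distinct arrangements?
16! / (5! × 4! × 5! × 2!) = 30270240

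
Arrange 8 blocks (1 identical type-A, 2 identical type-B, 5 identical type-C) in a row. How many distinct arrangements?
8! / (1! × 2! × 5!) = 168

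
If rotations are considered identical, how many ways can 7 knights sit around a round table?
Circular: fix one position, arrange the rest. (7-1)! = 720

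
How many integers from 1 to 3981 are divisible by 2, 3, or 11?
⌊3981/2⌋+⌊3981/3⌋+⌊3981/11⌋ - ⌊3981/6⌋-⌊3981/22⌋-⌊3981/33⌋ + ⌊3981/66⌋ = 1990+1327+361 - 663-180-120 + 60 = 2775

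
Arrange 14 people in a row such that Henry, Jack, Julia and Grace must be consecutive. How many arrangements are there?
Treat the 4 as one block: (14-4+1)! × 4! = 39916800 × 24 = 958003200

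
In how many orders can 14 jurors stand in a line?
14! = 87178291200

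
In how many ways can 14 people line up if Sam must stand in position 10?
Fix one position: (14-1)! = 6227020800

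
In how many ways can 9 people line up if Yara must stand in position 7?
Fix one position: (9-1)! = 40320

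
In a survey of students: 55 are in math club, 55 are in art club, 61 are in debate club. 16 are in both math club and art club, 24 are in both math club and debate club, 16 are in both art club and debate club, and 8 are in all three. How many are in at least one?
|A∪B∪C| = 55+55+61-16-24-16+8 = 123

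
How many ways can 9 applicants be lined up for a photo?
9! = 362880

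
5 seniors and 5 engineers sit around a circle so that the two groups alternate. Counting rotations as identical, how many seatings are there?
Fix one of the seniors: (5-1)! ways for the remaining seniors, × 5! ways for the engineers = 24 × 120 = 2880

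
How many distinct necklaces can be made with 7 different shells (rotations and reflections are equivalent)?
(7-1)!/2 = 720/2 = 360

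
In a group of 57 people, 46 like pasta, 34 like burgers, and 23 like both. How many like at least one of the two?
|A∪B| = |A| + |B| - |A∩B| = 46 + 34 - 23 = 57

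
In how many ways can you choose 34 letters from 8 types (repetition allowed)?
C(34+8-1, 8-1) = C(41, 7) = 22481940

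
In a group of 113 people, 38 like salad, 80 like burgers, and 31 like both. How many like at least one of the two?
|A∪B| = |A| + |B| - |A∩B| = 38 + 80 - 31 = 87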